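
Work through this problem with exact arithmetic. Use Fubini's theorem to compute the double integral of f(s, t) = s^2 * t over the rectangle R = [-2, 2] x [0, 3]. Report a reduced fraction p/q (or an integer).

f(s, t) is a tensor product of a function of s and a function of t, and both factors are bounded continuous (hence Lebesgue integrable) on the rectangle, so Fubini's theorem applies:
  integral_R f d(m x m) = (integral_a1^b1 s^2 ds) * (integral_a2^b2 t dt).
Inner integral in s: integral_{-2}^{2} s^2 ds = (2^3 - (-2)^3)/3
  = 16/3.
Inner integral in t: integral_{0}^{3} t dt = (3^2 - 0^2)/2
  = 9/2.
Product: (16/3) * (9/2) = 24.

24


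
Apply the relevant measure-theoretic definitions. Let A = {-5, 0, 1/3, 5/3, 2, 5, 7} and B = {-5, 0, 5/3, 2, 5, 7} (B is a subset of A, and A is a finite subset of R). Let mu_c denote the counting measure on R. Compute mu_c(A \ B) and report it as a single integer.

Counting measure assigns mu_c(E) = |E| (number of elements) when E is finite. For B subset A, A \ B is the set of elements of A not in B, so |A \ B| = |A| - |B|.
|A| = 7, |B| = 6, so mu_c(A \ B) = 7 - 6 = 1.

1


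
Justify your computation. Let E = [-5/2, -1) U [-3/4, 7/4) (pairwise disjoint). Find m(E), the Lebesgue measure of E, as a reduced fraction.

For pairwise disjoint intervals, m(union_i I_i) = sum_i m(I_i),
and m is invariant under swapping open/closed endpoints (single points have measure 0).
So m(E) = sum_i (b_i - a_i).
  I_1 has length -1 - (-5/2) = 3/2.
  I_2 has length 7/4 - (-3/4) = 5/2.
Summing:
  m(E) = 3/2 + 5/2 = 4.

4


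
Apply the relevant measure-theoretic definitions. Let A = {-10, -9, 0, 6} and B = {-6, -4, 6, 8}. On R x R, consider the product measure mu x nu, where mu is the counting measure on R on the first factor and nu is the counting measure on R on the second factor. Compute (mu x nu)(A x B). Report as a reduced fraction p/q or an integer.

For a measurable rectangle A x B, the product measure satisfies
  (mu x nu)(A x B) = mu(A) * nu(B).
  mu(A) = 4.
  nu(B) = 4.
  (mu x nu)(A x B) = 4 * 4 = 16.

16


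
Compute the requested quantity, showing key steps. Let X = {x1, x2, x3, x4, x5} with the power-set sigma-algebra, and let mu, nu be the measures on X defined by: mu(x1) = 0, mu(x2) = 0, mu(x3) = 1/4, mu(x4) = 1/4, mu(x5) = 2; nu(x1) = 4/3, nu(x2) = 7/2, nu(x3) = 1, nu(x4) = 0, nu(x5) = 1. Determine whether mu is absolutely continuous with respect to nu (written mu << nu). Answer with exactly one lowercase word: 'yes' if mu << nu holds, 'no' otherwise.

mu << nu means: every nu-null measurable set is also mu-null; equivalently, for every atom x, if nu({x}) = 0 then mu({x}) = 0.
Checking each atom:
  x1: nu = 4/3 > 0 -> no constraint.
  x2: nu = 7/2 > 0 -> no constraint.
  x3: nu = 1 > 0 -> no constraint.
  x4: nu = 0, mu = 1/4 > 0 -> violates mu << nu.
  x5: nu = 1 > 0 -> no constraint.
The atom(s) x4 violate the condition (nu = 0 but mu > 0). Therefore mu is NOT absolutely continuous w.r.t. nu.

no


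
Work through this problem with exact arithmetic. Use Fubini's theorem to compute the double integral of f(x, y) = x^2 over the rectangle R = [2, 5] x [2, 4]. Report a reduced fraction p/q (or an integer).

f(x, y) is a tensor product of a function of x and a function of y, and both factors are bounded continuous (hence Lebesgue integrable) on the rectangle, so Fubini's theorem applies:
  integral_R f d(m x m) = (integral_a1^b1 x^2 dx) * (integral_a2^b2 1 dy).
Inner integral in x: integral_{2}^{5} x^2 dx = (5^3 - 2^3)/3
  = 39.
Inner integral in y: integral_{2}^{4} 1 dy = (4^1 - 2^1)/1
  = 2.
Product: (39) * (2) = 78.

78


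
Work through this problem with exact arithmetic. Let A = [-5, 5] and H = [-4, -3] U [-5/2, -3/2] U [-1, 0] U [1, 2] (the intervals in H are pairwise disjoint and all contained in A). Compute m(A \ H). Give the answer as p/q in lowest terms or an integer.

The ambient interval has length m(A) = 5 - (-5) = 10.
Since the holes are disjoint and sit inside A, by finite additivity
  m(H) = sum_i (b_i - a_i), and m(A \ H) = m(A) - m(H).
Computing the hole measures:
  m(H_1) = -3 - (-4) = 1.
  m(H_2) = -3/2 - (-5/2) = 1.
  m(H_3) = 0 - (-1) = 1.
  m(H_4) = 2 - 1 = 1.
Summed: m(H) = 1 + 1 + 1 + 1 = 4.
So m(A \ H) = 10 - 4 = 6.

6


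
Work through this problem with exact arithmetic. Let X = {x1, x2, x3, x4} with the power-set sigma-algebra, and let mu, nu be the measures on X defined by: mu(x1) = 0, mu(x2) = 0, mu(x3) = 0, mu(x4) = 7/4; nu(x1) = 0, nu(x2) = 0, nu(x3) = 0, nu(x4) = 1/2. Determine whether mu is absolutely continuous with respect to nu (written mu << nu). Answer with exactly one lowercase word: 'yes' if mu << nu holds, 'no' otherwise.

mu << nu means: every nu-null measurable set is also mu-null; equivalently, for every atom x, if nu({x}) = 0 then mu({x}) = 0.
Checking each atom:
  x1: nu = 0, mu = 0 -> consistent with mu << nu.
  x2: nu = 0, mu = 0 -> consistent with mu << nu.
  x3: nu = 0, mu = 0 -> consistent with mu << nu.
  x4: nu = 1/2 > 0 -> no constraint.
No atom violates the condition. Therefore mu << nu.

yes


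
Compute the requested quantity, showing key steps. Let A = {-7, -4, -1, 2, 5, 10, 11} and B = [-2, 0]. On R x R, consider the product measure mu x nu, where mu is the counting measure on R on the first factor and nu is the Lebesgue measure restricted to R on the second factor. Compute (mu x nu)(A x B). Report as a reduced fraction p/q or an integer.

For a measurable rectangle A x B, the product measure satisfies
  (mu x nu)(A x B) = mu(A) * nu(B).
  mu(A) = 7.
  nu(B) = 2.
  (mu x nu)(A x B) = 7 * 2 = 14.

14


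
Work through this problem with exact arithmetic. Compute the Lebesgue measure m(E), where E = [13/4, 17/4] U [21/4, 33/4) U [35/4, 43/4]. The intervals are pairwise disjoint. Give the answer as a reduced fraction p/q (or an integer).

For pairwise disjoint intervals, m(union_i I_i) = sum_i m(I_i),
and m is invariant under swapping open/closed endpoints (single points have measure 0).
So m(E) = sum_i (b_i - a_i).
  I_1 has length 17/4 - 13/4 = 1.
  I_2 has length 33/4 - 21/4 = 3.
  I_3 has length 43/4 - 35/4 = 2.
Summing:
  m(E) = 1 + 3 + 2 = 6.

6


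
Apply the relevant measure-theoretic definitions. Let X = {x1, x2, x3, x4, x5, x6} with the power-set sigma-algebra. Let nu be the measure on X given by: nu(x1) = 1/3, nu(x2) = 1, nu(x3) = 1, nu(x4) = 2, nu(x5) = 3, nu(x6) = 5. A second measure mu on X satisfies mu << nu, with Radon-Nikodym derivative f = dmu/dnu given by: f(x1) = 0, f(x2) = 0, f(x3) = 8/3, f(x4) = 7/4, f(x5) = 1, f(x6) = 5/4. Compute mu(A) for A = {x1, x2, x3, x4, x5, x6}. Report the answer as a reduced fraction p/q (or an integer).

By the defining property of the Radon-Nikodym derivative, for every measurable set A,
  mu(A) = integral_A f dnu.
Since nu is a discrete measure concentrated on the atoms of X, the integral over A reduces to the sum
  mu(A) = sum_{x in A} f(x) * nu({x}).
Computing each term:
  x1: f(x1) * nu(x1) = 0 * 1/3 = 0.
  x2: f(x2) * nu(x2) = 0 * 1 = 0.
  x3: f(x3) * nu(x3) = 8/3 * 1 = 8/3.
  x4: f(x4) * nu(x4) = 7/4 * 2 = 7/2.
  x5: f(x5) * nu(x5) = 1 * 3 = 3.
  x6: f(x6) * nu(x6) = 5/4 * 5 = 25/4.
Summing: mu(A) = 0 + 0 + 8/3 + 7/2 + 3 + 25/4 = 185/12.

185/12


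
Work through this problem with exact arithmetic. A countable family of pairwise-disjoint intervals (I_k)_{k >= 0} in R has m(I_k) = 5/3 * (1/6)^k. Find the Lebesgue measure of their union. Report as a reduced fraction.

By countable additivity of the Lebesgue measure on pairwise disjoint measurable sets,
  m(union_{k >= 0} I_k) = sum_{k >= 0} m(I_k) = sum_{k >= 0} a * r^k,
  with a = 5/3 and r = 1/6.
Since 0 < r = 1/6 < 1, the geometric series converges:
  sum_{k >= 0} a * r^k = a / (1 - r).
  = 5/3 / (1 - 1/6)
  = 5/3 / (5/6)
  = 2.

2


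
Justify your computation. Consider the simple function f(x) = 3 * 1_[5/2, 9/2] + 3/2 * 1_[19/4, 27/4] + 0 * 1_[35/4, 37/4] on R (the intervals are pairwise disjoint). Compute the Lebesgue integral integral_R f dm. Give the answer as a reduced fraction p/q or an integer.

For a simple function f = sum_i c_i * 1_{A_i} with disjoint A_i,
  integral f dm = sum_i c_i * m(A_i).
Lengths of the A_i:
  m(A_1) = 9/2 - 5/2 = 2.
  m(A_2) = 27/4 - 19/4 = 2.
  m(A_3) = 37/4 - 35/4 = 1/2.
Contributions c_i * m(A_i):
  (3) * (2) = 6.
  (3/2) * (2) = 3.
  (0) * (1/2) = 0.
Total: 6 + 3 + 0 = 9.

9


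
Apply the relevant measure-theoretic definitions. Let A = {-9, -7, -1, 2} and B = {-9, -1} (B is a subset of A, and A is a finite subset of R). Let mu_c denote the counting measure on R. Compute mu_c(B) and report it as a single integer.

Counting measure assigns mu_c(E) = |E| (number of elements) when E is finite.
B has 2 element(s), so mu_c(B) = 2.

2


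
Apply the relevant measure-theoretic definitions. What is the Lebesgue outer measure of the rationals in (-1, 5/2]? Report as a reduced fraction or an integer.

The set Q cap (-1, 5/2] is countable (a subset of the countable set Q). Lebesgue outer measure of any countable set is 0: each singleton {q} has m*({q}) = 0, and by countable subadditivity m*(union_k {q_k}) <= sum_k m*({q_k}) = sum_k 0 = 0. The reverse inequality m*(E) >= 0 is automatic. So m*(Q cap (-1, 5/2]) = 0.

0


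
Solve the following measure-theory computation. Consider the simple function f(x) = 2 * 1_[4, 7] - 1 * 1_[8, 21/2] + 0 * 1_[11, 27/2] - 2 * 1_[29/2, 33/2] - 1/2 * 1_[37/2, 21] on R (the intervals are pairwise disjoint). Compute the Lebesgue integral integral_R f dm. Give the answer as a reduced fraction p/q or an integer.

For a simple function f = sum_i c_i * 1_{A_i} with disjoint A_i,
  integral f dm = sum_i c_i * m(A_i).
Lengths of the A_i:
  m(A_1) = 7 - 4 = 3.
  m(A_2) = 21/2 - 8 = 5/2.
  m(A_3) = 27/2 - 11 = 5/2.
  m(A_4) = 33/2 - 29/2 = 2.
  m(A_5) = 21 - 37/2 = 5/2.
Contributions c_i * m(A_i):
  (2) * (3) = 6.
  (-1) * (5/2) = -5/2.
  (0) * (5/2) = 0.
  (-2) * (2) = -4.
  (-1/2) * (5/2) = -5/4.
Total: 6 - 5/2 + 0 - 4 - 5/4 = -7/4.

-7/4


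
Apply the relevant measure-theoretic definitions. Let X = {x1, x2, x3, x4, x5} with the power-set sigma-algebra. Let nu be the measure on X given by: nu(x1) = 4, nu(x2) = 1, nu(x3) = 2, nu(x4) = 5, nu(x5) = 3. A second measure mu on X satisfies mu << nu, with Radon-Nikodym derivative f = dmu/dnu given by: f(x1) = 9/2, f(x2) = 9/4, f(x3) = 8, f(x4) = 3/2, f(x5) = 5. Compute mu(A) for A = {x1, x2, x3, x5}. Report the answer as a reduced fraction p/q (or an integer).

By the defining property of the Radon-Nikodym derivative, for every measurable set A,
  mu(A) = integral_A f dnu.
Since nu is a discrete measure concentrated on the atoms of X, the integral over A reduces to the sum
  mu(A) = sum_{x in A} f(x) * nu({x}).
Computing each term:
  x1: f(x1) * nu(x1) = 9/2 * 4 = 18.
  x2: f(x2) * nu(x2) = 9/4 * 1 = 9/4.
  x3: f(x3) * nu(x3) = 8 * 2 = 16.
  x5: f(x5) * nu(x5) = 5 * 3 = 15.
Summing: mu(A) = 18 + 9/4 + 16 + 15 = 205/4.

205/4


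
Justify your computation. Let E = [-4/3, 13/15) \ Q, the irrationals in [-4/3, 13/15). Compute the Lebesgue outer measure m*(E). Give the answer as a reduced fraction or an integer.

The interval I = [-4/3, 13/15) has m(I) = 13/15 - (-4/3) = 11/5 (endpoints are measure-zero, so open/closed/half-open agree). Write I = (I cap Q) u (I \ Q). The rationals in I are countable, so m*(I cap Q) = 0 (cover each rational by intervals whose total length is arbitrarily small). By countable subadditivity m*(I) <= m*(I cap Q) + m*(I \ Q), hence m*(I \ Q) >= m(I) = 11/5. The reverse inequality m*(I \ Q) <= m*(I) = 11/5 is trivial since (I \ Q) is a subset of I. Therefore m*(I \ Q) = 11/5.

11/5


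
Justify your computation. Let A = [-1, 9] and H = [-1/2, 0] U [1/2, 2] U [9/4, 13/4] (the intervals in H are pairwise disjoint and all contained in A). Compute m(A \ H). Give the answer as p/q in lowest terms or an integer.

The ambient interval has length m(A) = 9 - (-1) = 10.
Since the holes are disjoint and sit inside A, by finite additivity
  m(H) = sum_i (b_i - a_i), and m(A \ H) = m(A) - m(H).
Computing the hole measures:
  m(H_1) = 0 - (-1/2) = 1/2.
  m(H_2) = 2 - 1/2 = 3/2.
  m(H_3) = 13/4 - 9/4 = 1.
Summed: m(H) = 1/2 + 3/2 + 1 = 3.
So m(A \ H) = 10 - 3 = 7.

7


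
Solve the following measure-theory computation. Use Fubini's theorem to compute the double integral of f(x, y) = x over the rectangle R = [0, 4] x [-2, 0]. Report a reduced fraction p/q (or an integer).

f(x, y) is a tensor product of a function of x and a function of y, and both factors are bounded continuous (hence Lebesgue integrable) on the rectangle, so Fubini's theorem applies:
  integral_R f d(m x m) = (integral_a1^b1 x dx) * (integral_a2^b2 1 dy).
Inner integral in x: integral_{0}^{4} x dx = (4^2 - 0^2)/2
  = 8.
Inner integral in y: integral_{-2}^{0} 1 dy = (0^1 - (-2)^1)/1
  = 2.
Product: (8) * (2) = 16.

16


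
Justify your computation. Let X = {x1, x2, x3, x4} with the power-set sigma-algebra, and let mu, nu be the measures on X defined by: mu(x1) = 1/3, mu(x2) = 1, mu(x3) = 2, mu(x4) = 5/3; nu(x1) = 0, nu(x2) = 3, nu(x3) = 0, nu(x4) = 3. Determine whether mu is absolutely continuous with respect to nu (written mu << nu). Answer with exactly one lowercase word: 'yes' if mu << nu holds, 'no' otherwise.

mu << nu means: every nu-null measurable set is also mu-null; equivalently, for every atom x, if nu({x}) = 0 then mu({x}) = 0.
Checking each atom:
  x1: nu = 0, mu = 1/3 > 0 -> violates mu << nu.
  x2: nu = 3 > 0 -> no constraint.
  x3: nu = 0, mu = 2 > 0 -> violates mu << nu.
  x4: nu = 3 > 0 -> no constraint.
The atom(s) x1, x3 violate the condition (nu = 0 but mu > 0). Therefore mu is NOT absolutely continuous w.r.t. nu.

no


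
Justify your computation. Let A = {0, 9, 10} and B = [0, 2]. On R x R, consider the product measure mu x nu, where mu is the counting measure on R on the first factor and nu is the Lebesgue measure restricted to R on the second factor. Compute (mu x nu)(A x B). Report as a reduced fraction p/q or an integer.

For a measurable rectangle A x B, the product measure satisfies
  (mu x nu)(A x B) = mu(A) * nu(B).
  mu(A) = 3.
  nu(B) = 2.
  (mu x nu)(A x B) = 3 * 2 = 6.

6


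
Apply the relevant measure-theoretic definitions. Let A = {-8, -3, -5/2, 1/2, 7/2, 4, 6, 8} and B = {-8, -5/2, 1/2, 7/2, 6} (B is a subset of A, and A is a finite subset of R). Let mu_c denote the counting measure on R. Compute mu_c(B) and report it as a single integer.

Counting measure assigns mu_c(E) = |E| (number of elements) when E is finite.
B has 5 element(s), so mu_c(B) = 5.

5


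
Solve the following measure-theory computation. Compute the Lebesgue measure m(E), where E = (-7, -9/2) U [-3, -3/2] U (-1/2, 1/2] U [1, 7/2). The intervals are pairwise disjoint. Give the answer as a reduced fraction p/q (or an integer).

For pairwise disjoint intervals, m(union_i I_i) = sum_i m(I_i),
and m is invariant under swapping open/closed endpoints (single points have measure 0).
So m(E) = sum_i (b_i - a_i).
  I_1 has length -9/2 - (-7) = 5/2.
  I_2 has length -3/2 - (-3) = 3/2.
  I_3 has length 1/2 - (-1/2) = 1.
  I_4 has length 7/2 - 1 = 5/2.
Summing:
  m(E) = 5/2 + 3/2 + 1 + 5/2 = 15/2.

15/2


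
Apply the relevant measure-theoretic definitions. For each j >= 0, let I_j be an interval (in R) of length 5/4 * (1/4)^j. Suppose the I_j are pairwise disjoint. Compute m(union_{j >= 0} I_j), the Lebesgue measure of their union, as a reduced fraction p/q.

By countable additivity of the Lebesgue measure on pairwise disjoint measurable sets,
  m(union_{j >= 0} I_j) = sum_{j >= 0} m(I_j) = sum_{j >= 0} a * r^j,
  with a = 5/4 and r = 1/4.
Since 0 < r = 1/4 < 1, the geometric series converges:
  sum_{j >= 0} a * r^j = a / (1 - r).
  = 5/4 / (1 - 1/4)
  = 5/4 / (3/4)
  = 5/3.

5/3


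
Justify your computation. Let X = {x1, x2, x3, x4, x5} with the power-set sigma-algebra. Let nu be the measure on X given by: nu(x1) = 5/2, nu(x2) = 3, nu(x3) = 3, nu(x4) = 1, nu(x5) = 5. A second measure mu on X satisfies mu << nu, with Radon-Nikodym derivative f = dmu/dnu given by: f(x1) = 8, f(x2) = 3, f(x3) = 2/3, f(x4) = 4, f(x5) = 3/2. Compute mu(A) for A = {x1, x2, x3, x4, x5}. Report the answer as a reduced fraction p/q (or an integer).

By the defining property of the Radon-Nikodym derivative, for every measurable set A,
  mu(A) = integral_A f dnu.
Since nu is a discrete measure concentrated on the atoms of X, the integral over A reduces to the sum
  mu(A) = sum_{x in A} f(x) * nu({x}).
Computing each term:
  x1: f(x1) * nu(x1) = 8 * 5/2 = 20.
  x2: f(x2) * nu(x2) = 3 * 3 = 9.
  x3: f(x3) * nu(x3) = 2/3 * 3 = 2.
  x4: f(x4) * nu(x4) = 4 * 1 = 4.
  x5: f(x5) * nu(x5) = 3/2 * 5 = 15/2.
Summing: mu(A) = 20 + 9 + 2 + 4 + 15/2 = 85/2.

85/2


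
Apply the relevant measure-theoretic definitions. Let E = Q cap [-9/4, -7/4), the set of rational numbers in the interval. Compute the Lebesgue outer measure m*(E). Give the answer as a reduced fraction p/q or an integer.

E = Q cap [-9/4, -7/4) is a subset of Q, which is countable. Enumerate Q = {q_1, q_2, ...}; for any eps > 0, cover q_k by the open interval (q_k - eps/2^(k+1), q_k + eps/2^(k+1)), of length eps/2^k. The total cover length is sum_{k>=1} eps/2^k = eps. Hence m*(E) <= m*(Q) <= eps for every eps > 0, and since outer measure is non-negative, m*(E) = 0.

0


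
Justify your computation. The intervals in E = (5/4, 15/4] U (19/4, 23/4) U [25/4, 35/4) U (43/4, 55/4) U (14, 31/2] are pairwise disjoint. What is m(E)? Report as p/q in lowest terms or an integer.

For pairwise disjoint intervals, m(union_i I_i) = sum_i m(I_i),
and m is invariant under swapping open/closed endpoints (single points have measure 0).
So m(E) = sum_i (b_i - a_i).
  I_1 has length 15/4 - 5/4 = 5/2.
  I_2 has length 23/4 - 19/4 = 1.
  I_3 has length 35/4 - 25/4 = 5/2.
  I_4 has length 55/4 - 43/4 = 3.
  I_5 has length 31/2 - 14 = 3/2.
Summing:
  m(E) = 5/2 + 1 + 5/2 + 3 + 3/2 = 21/2.

21/2


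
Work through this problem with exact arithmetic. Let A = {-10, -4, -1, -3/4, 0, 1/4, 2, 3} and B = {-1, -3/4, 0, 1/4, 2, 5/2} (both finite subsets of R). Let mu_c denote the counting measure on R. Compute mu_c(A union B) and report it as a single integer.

Counting measure on a finite set equals cardinality. By inclusion-exclusion, |A union B| = |A| + |B| - |A cap B|.
|A| = 8, |B| = 6, |A cap B| = 5.
So mu_c(A union B) = 8 + 6 - 5 = 9.

9


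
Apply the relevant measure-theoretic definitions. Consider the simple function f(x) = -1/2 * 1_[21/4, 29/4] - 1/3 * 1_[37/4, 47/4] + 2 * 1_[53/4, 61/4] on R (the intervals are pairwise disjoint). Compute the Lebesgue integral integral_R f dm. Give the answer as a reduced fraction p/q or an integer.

For a simple function f = sum_i c_i * 1_{A_i} with disjoint A_i,
  integral f dm = sum_i c_i * m(A_i).
Lengths of the A_i:
  m(A_1) = 29/4 - 21/4 = 2.
  m(A_2) = 47/4 - 37/4 = 5/2.
  m(A_3) = 61/4 - 53/4 = 2.
Contributions c_i * m(A_i):
  (-1/2) * (2) = -1.
  (-1/3) * (5/2) = -5/6.
  (2) * (2) = 4.
Total: -1 - 5/6 + 4 = 13/6.

13/6


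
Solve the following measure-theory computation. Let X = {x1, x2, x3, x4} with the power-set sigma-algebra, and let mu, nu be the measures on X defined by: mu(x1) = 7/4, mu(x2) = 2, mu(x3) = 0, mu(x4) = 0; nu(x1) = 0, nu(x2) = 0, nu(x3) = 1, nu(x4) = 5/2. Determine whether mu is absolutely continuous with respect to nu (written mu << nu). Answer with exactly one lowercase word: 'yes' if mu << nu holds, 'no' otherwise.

mu << nu means: every nu-null measurable set is also mu-null; equivalently, for every atom x, if nu({x}) = 0 then mu({x}) = 0.
Checking each atom:
  x1: nu = 0, mu = 7/4 > 0 -> violates mu << nu.
  x2: nu = 0, mu = 2 > 0 -> violates mu << nu.
  x3: nu = 1 > 0 -> no constraint.
  x4: nu = 5/2 > 0 -> no constraint.
The atom(s) x1, x2 violate the condition (nu = 0 but mu > 0). Therefore mu is NOT absolutely continuous w.r.t. nu.

no


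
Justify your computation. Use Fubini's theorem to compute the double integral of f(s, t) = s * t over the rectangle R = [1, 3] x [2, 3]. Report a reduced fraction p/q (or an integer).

f(s, t) is a tensor product of a function of s and a function of t, and both factors are bounded continuous (hence Lebesgue integrable) on the rectangle, so Fubini's theorem applies:
  integral_R f d(m x m) = (integral_a1^b1 s ds) * (integral_a2^b2 t dt).
Inner integral in s: integral_{1}^{3} s ds = (3^2 - 1^2)/2
  = 4.
Inner integral in t: integral_{2}^{3} t dt = (3^2 - 2^2)/2
  = 5/2.
Product: (4) * (5/2) = 10.

10


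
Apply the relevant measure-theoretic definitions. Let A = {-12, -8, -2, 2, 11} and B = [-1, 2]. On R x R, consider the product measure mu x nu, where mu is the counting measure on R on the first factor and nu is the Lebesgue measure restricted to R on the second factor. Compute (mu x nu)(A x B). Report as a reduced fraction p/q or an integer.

For a measurable rectangle A x B, the product measure satisfies
  (mu x nu)(A x B) = mu(A) * nu(B).
  mu(A) = 5.
  nu(B) = 3.
  (mu x nu)(A x B) = 5 * 3 = 15.

15


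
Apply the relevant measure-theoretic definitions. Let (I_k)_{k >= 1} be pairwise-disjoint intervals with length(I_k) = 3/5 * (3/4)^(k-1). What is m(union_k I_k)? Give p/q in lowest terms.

By countable additivity of the Lebesgue measure on pairwise disjoint measurable sets,
  m(union_{k >= 1} I_k) = sum_{k >= 1} m(I_k) = sum_{k >= 1} a * r^(k-1),
  with a = 3/5 and r = 3/4.
Since 0 < r = 3/4 < 1, the geometric series converges:
  sum_{k >= 1} a * r^(k-1) = a / (1 - r).
  = 3/5 / (1 - 3/4)
  = 3/5 / (1/4)
  = 12/5.

12/5


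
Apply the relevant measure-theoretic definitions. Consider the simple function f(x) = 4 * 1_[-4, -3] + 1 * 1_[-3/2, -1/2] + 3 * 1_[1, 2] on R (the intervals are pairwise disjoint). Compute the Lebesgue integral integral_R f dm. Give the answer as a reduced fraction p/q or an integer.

For a simple function f = sum_i c_i * 1_{A_i} with disjoint A_i,
  integral f dm = sum_i c_i * m(A_i).
Lengths of the A_i:
  m(A_1) = -3 - (-4) = 1.
  m(A_2) = -1/2 - (-3/2) = 1.
  m(A_3) = 2 - 1 = 1.
Contributions c_i * m(A_i):
  (4) * (1) = 4.
  (1) * (1) = 1.
  (3) * (1) = 3.
Total: 4 + 1 + 3 = 8.

8


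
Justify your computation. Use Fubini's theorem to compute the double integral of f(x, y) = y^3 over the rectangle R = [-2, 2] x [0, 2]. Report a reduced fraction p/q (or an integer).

f(x, y) is a tensor product of a function of x and a function of y, and both factors are bounded continuous (hence Lebesgue integrable) on the rectangle, so Fubini's theorem applies:
  integral_R f d(m x m) = (integral_a1^b1 1 dx) * (integral_a2^b2 y^3 dy).
Inner integral in x: integral_{-2}^{2} 1 dx = (2^1 - (-2)^1)/1
  = 4.
Inner integral in y: integral_{0}^{2} y^3 dy = (2^4 - 0^4)/4
  = 4.
Product: (4) * (4) = 16.

16


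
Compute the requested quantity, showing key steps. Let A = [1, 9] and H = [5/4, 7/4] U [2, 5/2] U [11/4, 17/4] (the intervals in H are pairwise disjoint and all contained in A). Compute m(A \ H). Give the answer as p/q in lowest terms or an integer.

The ambient interval has length m(A) = 9 - 1 = 8.
Since the holes are disjoint and sit inside A, by finite additivity
  m(H) = sum_i (b_i - a_i), and m(A \ H) = m(A) - m(H).
Computing the hole measures:
  m(H_1) = 7/4 - 5/4 = 1/2.
  m(H_2) = 5/2 - 2 = 1/2.
  m(H_3) = 17/4 - 11/4 = 3/2.
Summed: m(H) = 1/2 + 1/2 + 3/2 = 5/2.
So m(A \ H) = 8 - 5/2 = 11/2.

11/2


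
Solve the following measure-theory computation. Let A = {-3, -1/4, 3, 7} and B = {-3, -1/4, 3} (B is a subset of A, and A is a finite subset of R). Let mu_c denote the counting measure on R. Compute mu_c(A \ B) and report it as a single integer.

Counting measure assigns mu_c(E) = |E| (number of elements) when E is finite. For B subset A, A \ B is the set of elements of A not in B, so |A \ B| = |A| - |B|.
|A| = 4, |B| = 3, so mu_c(A \ B) = 4 - 3 = 1.

1


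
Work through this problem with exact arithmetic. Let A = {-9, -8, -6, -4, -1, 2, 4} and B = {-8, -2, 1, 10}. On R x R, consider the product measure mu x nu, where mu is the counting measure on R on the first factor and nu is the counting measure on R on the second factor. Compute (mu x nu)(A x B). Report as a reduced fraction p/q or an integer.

For a measurable rectangle A x B, the product measure satisfies
  (mu x nu)(A x B) = mu(A) * nu(B).
  mu(A) = 7.
  nu(B) = 4.
  (mu x nu)(A x B) = 7 * 4 = 28.

28


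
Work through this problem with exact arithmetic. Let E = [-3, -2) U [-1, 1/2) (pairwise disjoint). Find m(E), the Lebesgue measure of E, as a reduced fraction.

For pairwise disjoint intervals, m(union_i I_i) = sum_i m(I_i),
and m is invariant under swapping open/closed endpoints (single points have measure 0).
So m(E) = sum_i (b_i - a_i).
  I_1 has length -2 - (-3) = 1.
  I_2 has length 1/2 - (-1) = 3/2.
Summing:
  m(E) = 1 + 3/2 = 5/2.

5/2


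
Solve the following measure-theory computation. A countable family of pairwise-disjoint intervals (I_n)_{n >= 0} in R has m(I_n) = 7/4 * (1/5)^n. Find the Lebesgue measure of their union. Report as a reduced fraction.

By countable additivity of the Lebesgue measure on pairwise disjoint measurable sets,
  m(union_{n >= 0} I_n) = sum_{n >= 0} m(I_n) = sum_{n >= 0} a * r^n,
  with a = 7/4 and r = 1/5.
Since 0 < r = 1/5 < 1, the geometric series converges:
  sum_{n >= 0} a * r^n = a / (1 - r).
  = 7/4 / (1 - 1/5)
  = 7/4 / (4/5)
  = 35/16.

35/16


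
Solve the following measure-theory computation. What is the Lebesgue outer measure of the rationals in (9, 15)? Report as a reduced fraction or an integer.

The set Q cap (9, 15) is countable (a subset of the countable set Q). Lebesgue outer measure of any countable set is 0: each singleton {q} has m*({q}) = 0, and by countable subadditivity m*(union_k {q_k}) <= sum_k m*({q_k}) = sum_k 0 = 0. The reverse inequality m*(E) >= 0 is automatic. So m*(Q cap (9, 15)) = 0.

0


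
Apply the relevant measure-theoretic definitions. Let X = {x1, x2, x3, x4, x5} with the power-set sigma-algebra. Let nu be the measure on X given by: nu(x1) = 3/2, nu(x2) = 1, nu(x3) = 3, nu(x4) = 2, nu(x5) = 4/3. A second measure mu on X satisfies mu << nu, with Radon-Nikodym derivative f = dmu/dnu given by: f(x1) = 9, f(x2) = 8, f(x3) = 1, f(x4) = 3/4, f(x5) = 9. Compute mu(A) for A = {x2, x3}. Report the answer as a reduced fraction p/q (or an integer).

By the defining property of the Radon-Nikodym derivative, for every measurable set A,
  mu(A) = integral_A f dnu.
Since nu is a discrete measure concentrated on the atoms of X, the integral over A reduces to the sum
  mu(A) = sum_{x in A} f(x) * nu({x}).
Computing each term:
  x2: f(x2) * nu(x2) = 8 * 1 = 8.
  x3: f(x3) * nu(x3) = 1 * 3 = 3.
Summing: mu(A) = 8 + 3 = 11.

11


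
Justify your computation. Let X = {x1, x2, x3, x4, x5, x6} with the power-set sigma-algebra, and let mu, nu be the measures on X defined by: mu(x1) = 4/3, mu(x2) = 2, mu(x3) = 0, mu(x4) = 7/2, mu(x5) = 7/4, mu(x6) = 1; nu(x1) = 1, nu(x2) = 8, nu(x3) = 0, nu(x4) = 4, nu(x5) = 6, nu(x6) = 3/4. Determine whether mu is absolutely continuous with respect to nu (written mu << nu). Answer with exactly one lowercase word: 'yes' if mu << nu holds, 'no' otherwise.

mu << nu means: every nu-null measurable set is also mu-null; equivalently, for every atom x, if nu({x}) = 0 then mu({x}) = 0.
Checking each atom:
  x1: nu = 1 > 0 -> no constraint.
  x2: nu = 8 > 0 -> no constraint.
  x3: nu = 0, mu = 0 -> consistent with mu << nu.
  x4: nu = 4 > 0 -> no constraint.
  x5: nu = 6 > 0 -> no constraint.
  x6: nu = 3/4 > 0 -> no constraint.
No atom violates the condition. Therefore mu << nu.

yes


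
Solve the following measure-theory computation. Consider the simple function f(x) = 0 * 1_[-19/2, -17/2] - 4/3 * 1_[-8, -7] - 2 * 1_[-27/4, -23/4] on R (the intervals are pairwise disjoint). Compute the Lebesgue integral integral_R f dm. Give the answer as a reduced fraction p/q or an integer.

For a simple function f = sum_i c_i * 1_{A_i} with disjoint A_i,
  integral f dm = sum_i c_i * m(A_i).
Lengths of the A_i:
  m(A_1) = -17/2 - (-19/2) = 1.
  m(A_2) = -7 - (-8) = 1.
  m(A_3) = -23/4 - (-27/4) = 1.
Contributions c_i * m(A_i):
  (0) * (1) = 0.
  (-4/3) * (1) = -4/3.
  (-2) * (1) = -2.
Total: 0 - 4/3 - 2 = -10/3.

-10/3


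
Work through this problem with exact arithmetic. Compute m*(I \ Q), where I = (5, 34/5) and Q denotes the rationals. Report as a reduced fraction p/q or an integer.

The interval I = (5, 34/5) has m(I) = 34/5 - 5 = 9/5 (endpoints are measure-zero, so open/closed/half-open agree). Write I = (I cap Q) u (I \ Q). The rationals in I are countable, so m*(I cap Q) = 0 (cover each rational by intervals whose total length is arbitrarily small). By countable subadditivity m*(I) <= m*(I cap Q) + m*(I \ Q), hence m*(I \ Q) >= m(I) = 9/5. The reverse inequality m*(I \ Q) <= m*(I) = 9/5 is trivial since (I \ Q) is a subset of I. Therefore m*(I \ Q) = 9/5.

9/5


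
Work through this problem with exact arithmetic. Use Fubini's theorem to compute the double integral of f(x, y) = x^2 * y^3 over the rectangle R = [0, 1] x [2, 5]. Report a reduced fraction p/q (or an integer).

f(x, y) is a tensor product of a function of x and a function of y, and both factors are bounded continuous (hence Lebesgue integrable) on the rectangle, so Fubini's theorem applies:
  integral_R f d(m x m) = (integral_a1^b1 x^2 dx) * (integral_a2^b2 y^3 dy).
Inner integral in x: integral_{0}^{1} x^2 dx = (1^3 - 0^3)/3
  = 1/3.
Inner integral in y: integral_{2}^{5} y^3 dy = (5^4 - 2^4)/4
  = 609/4.
Product: (1/3) * (609/4) = 203/4.

203/4


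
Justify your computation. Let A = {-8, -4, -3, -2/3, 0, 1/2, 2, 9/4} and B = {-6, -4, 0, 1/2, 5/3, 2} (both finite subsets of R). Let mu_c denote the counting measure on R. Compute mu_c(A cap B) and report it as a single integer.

Counting measure on a finite set equals cardinality. mu_c(A cap B) = |A cap B| (elements appearing in both).
Enumerating the elements of A that also lie in B gives 4 element(s).
So mu_c(A cap B) = 4.

4


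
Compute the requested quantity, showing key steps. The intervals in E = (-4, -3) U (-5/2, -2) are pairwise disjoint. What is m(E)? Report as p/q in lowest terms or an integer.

For pairwise disjoint intervals, m(union_i I_i) = sum_i m(I_i),
and m is invariant under swapping open/closed endpoints (single points have measure 0).
So m(E) = sum_i (b_i - a_i).
  I_1 has length -3 - (-4) = 1.
  I_2 has length -2 - (-5/2) = 1/2.
Summing:
  m(E) = 1 + 1/2 = 3/2.

3/2


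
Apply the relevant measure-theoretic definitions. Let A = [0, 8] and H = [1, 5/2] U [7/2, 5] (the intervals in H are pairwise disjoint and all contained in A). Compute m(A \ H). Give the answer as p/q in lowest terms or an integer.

The ambient interval has length m(A) = 8 - 0 = 8.
Since the holes are disjoint and sit inside A, by finite additivity
  m(H) = sum_i (b_i - a_i), and m(A \ H) = m(A) - m(H).
Computing the hole measures:
  m(H_1) = 5/2 - 1 = 3/2.
  m(H_2) = 5 - 7/2 = 3/2.
Summed: m(H) = 3/2 + 3/2 = 3.
So m(A \ H) = 8 - 3 = 5.

5


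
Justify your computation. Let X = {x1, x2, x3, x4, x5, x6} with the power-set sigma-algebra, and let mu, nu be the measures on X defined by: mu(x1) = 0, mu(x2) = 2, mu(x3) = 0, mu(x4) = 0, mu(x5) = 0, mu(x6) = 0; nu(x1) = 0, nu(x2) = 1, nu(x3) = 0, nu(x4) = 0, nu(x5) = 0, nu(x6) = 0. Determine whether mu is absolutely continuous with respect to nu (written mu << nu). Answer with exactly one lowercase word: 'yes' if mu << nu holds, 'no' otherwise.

mu << nu means: every nu-null measurable set is also mu-null; equivalently, for every atom x, if nu({x}) = 0 then mu({x}) = 0.
Checking each atom:
  x1: nu = 0, mu = 0 -> consistent with mu << nu.
  x2: nu = 1 > 0 -> no constraint.
  x3: nu = 0, mu = 0 -> consistent with mu << nu.
  x4: nu = 0, mu = 0 -> consistent with mu << nu.
  x5: nu = 0, mu = 0 -> consistent with mu << nu.
  x6: nu = 0, mu = 0 -> consistent with mu << nu.
No atom violates the condition. Therefore mu << nu.

yes


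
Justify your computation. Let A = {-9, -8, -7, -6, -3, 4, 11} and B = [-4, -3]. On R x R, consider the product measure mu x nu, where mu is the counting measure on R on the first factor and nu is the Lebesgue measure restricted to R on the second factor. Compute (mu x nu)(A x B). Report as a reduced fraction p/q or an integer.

For a measurable rectangle A x B, the product measure satisfies
  (mu x nu)(A x B) = mu(A) * nu(B).
  mu(A) = 7.
  nu(B) = 1.
  (mu x nu)(A x B) = 7 * 1 = 7.

7


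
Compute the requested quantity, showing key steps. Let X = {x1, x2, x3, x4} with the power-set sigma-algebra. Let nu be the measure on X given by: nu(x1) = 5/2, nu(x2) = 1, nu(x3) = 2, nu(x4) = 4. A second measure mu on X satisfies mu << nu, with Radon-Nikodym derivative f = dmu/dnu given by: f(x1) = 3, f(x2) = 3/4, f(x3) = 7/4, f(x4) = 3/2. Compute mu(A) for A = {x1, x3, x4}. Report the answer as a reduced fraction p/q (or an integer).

By the defining property of the Radon-Nikodym derivative, for every measurable set A,
  mu(A) = integral_A f dnu.
Since nu is a discrete measure concentrated on the atoms of X, the integral over A reduces to the sum
  mu(A) = sum_{x in A} f(x) * nu({x}).
Computing each term:
  x1: f(x1) * nu(x1) = 3 * 5/2 = 15/2.
  x3: f(x3) * nu(x3) = 7/4 * 2 = 7/2.
  x4: f(x4) * nu(x4) = 3/2 * 4 = 6.
Summing: mu(A) = 15/2 + 7/2 + 6 = 17.

17


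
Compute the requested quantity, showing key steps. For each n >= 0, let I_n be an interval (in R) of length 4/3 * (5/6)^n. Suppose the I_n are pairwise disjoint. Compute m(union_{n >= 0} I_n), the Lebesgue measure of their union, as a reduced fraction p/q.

By countable additivity of the Lebesgue measure on pairwise disjoint measurable sets,
  m(union_{n >= 0} I_n) = sum_{n >= 0} m(I_n) = sum_{n >= 0} a * r^n,
  with a = 4/3 and r = 5/6.
Since 0 < r = 5/6 < 1, the geometric series converges:
  sum_{n >= 0} a * r^n = a / (1 - r).
  = 4/3 / (1 - 5/6)
  = 4/3 / (1/6)
  = 8.

8


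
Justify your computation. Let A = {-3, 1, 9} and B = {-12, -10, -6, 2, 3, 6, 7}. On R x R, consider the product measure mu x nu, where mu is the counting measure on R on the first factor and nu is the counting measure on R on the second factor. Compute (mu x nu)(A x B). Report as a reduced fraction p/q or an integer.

For a measurable rectangle A x B, the product measure satisfies
  (mu x nu)(A x B) = mu(A) * nu(B).
  mu(A) = 3.
  nu(B) = 7.
  (mu x nu)(A x B) = 3 * 7 = 21.

21


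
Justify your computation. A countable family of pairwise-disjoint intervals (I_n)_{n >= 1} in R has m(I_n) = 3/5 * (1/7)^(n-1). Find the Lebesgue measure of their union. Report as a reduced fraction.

By countable additivity of the Lebesgue measure on pairwise disjoint measurable sets,
  m(union_{n >= 1} I_n) = sum_{n >= 1} m(I_n) = sum_{n >= 1} a * r^(n-1),
  with a = 3/5 and r = 1/7.
Since 0 < r = 1/7 < 1, the geometric series converges:
  sum_{n >= 1} a * r^(n-1) = a / (1 - r).
  = 3/5 / (1 - 1/7)
  = 3/5 / (6/7)
  = 7/10.

7/10


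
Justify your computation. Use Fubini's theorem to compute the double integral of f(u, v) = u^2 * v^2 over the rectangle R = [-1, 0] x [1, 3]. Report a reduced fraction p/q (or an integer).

f(u, v) is a tensor product of a function of u and a function of v, and both factors are bounded continuous (hence Lebesgue integrable) on the rectangle, so Fubini's theorem applies:
  integral_R f d(m x m) = (integral_a1^b1 u^2 du) * (integral_a2^b2 v^2 dv).
Inner integral in u: integral_{-1}^{0} u^2 du = (0^3 - (-1)^3)/3
  = 1/3.
Inner integral in v: integral_{1}^{3} v^2 dv = (3^3 - 1^3)/3
  = 26/3.
Product: (1/3) * (26/3) = 26/9.

26/9


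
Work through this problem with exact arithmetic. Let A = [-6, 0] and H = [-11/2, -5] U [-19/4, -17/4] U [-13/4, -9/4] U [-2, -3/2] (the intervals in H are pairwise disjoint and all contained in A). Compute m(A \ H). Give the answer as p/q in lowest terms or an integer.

The ambient interval has length m(A) = 0 - (-6) = 6.
Since the holes are disjoint and sit inside A, by finite additivity
  m(H) = sum_i (b_i - a_i), and m(A \ H) = m(A) - m(H).
Computing the hole measures:
  m(H_1) = -5 - (-11/2) = 1/2.
  m(H_2) = -17/4 - (-19/4) = 1/2.
  m(H_3) = -9/4 - (-13/4) = 1.
  m(H_4) = -3/2 - (-2) = 1/2.
Summed: m(H) = 1/2 + 1/2 + 1 + 1/2 = 5/2.
So m(A \ H) = 6 - 5/2 = 7/2.

7/2


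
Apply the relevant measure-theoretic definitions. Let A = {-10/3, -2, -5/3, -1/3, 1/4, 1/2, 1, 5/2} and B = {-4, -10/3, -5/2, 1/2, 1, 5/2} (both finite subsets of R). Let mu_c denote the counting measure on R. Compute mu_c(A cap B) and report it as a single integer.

Counting measure on a finite set equals cardinality. mu_c(A cap B) = |A cap B| (elements appearing in both).
Enumerating the elements of A that also lie in B gives 4 element(s).
So mu_c(A cap B) = 4.

4


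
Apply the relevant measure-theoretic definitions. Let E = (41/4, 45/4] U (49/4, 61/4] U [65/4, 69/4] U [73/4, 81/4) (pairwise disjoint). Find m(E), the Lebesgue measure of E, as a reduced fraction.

For pairwise disjoint intervals, m(union_i I_i) = sum_i m(I_i),
and m is invariant under swapping open/closed endpoints (single points have measure 0).
So m(E) = sum_i (b_i - a_i).
  I_1 has length 45/4 - 41/4 = 1.
  I_2 has length 61/4 - 49/4 = 3.
  I_3 has length 69/4 - 65/4 = 1.
  I_4 has length 81/4 - 73/4 = 2.
Summing:
  m(E) = 1 + 3 + 1 + 2 = 7.

7


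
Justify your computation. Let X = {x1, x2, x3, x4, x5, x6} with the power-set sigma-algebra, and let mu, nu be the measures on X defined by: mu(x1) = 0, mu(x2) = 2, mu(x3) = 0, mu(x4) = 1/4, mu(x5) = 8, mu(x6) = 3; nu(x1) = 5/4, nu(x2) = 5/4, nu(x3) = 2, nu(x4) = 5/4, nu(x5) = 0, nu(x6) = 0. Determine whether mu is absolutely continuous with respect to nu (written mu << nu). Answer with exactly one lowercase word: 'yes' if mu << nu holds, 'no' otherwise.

mu << nu means: every nu-null measurable set is also mu-null; equivalently, for every atom x, if nu({x}) = 0 then mu({x}) = 0.
Checking each atom:
  x1: nu = 5/4 > 0 -> no constraint.
  x2: nu = 5/4 > 0 -> no constraint.
  x3: nu = 2 > 0 -> no constraint.
  x4: nu = 5/4 > 0 -> no constraint.
  x5: nu = 0, mu = 8 > 0 -> violates mu << nu.
  x6: nu = 0, mu = 3 > 0 -> violates mu << nu.
The atom(s) x5, x6 violate the condition (nu = 0 but mu > 0). Therefore mu is NOT absolutely continuous w.r.t. nu.

no


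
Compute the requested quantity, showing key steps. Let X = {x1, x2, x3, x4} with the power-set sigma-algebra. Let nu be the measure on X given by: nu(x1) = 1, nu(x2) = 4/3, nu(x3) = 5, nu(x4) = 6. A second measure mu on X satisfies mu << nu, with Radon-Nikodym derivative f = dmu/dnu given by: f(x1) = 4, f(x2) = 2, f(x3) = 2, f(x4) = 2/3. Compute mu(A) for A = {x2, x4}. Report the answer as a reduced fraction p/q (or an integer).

By the defining property of the Radon-Nikodym derivative, for every measurable set A,
  mu(A) = integral_A f dnu.
Since nu is a discrete measure concentrated on the atoms of X, the integral over A reduces to the sum
  mu(A) = sum_{x in A} f(x) * nu({x}).
Computing each term:
  x2: f(x2) * nu(x2) = 2 * 4/3 = 8/3.
  x4: f(x4) * nu(x4) = 2/3 * 6 = 4.
Summing: mu(A) = 8/3 + 4 = 20/3.

20/3


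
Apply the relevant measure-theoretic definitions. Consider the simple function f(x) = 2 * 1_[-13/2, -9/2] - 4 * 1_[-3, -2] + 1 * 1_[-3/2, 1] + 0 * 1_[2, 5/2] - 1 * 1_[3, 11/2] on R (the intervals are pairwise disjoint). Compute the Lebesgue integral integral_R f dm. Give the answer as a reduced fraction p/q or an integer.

For a simple function f = sum_i c_i * 1_{A_i} with disjoint A_i,
  integral f dm = sum_i c_i * m(A_i).
Lengths of the A_i:
  m(A_1) = -9/2 - (-13/2) = 2.
  m(A_2) = -2 - (-3) = 1.
  m(A_3) = 1 - (-3/2) = 5/2.
  m(A_4) = 5/2 - 2 = 1/2.
  m(A_5) = 11/2 - 3 = 5/2.
Contributions c_i * m(A_i):
  (2) * (2) = 4.
  (-4) * (1) = -4.
  (1) * (5/2) = 5/2.
  (0) * (1/2) = 0.
  (-1) * (5/2) = -5/2.
Total: 4 - 4 + 5/2 + 0 - 5/2 = 0.

0


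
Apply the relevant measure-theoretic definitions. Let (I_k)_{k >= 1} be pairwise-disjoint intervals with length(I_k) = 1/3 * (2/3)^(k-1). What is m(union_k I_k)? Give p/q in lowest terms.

By countable additivity of the Lebesgue measure on pairwise disjoint measurable sets,
  m(union_{k >= 1} I_k) = sum_{k >= 1} m(I_k) = sum_{k >= 1} a * r^(k-1),
  with a = 1/3 and r = 2/3.
Since 0 < r = 2/3 < 1, the geometric series converges:
  sum_{k >= 1} a * r^(k-1) = a / (1 - r).
  = 1/3 / (1 - 2/3)
  = 1/3 / (1/3)
  = 1.

1
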